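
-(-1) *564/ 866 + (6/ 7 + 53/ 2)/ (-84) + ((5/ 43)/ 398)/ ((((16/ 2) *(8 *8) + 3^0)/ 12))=80867067317/ 248365692792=0.33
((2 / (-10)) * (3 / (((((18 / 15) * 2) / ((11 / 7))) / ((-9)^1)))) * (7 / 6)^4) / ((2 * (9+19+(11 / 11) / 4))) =3773 / 32544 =0.12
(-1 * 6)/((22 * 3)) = -1/11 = -0.09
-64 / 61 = -1.05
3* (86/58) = 129/29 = 4.45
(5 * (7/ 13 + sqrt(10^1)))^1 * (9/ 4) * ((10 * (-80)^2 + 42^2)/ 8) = 5178915/ 104 + 739845 * sqrt(10)/ 8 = 342246.67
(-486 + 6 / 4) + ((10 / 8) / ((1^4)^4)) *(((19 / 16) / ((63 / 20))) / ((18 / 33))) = -2925031 / 6048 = -483.64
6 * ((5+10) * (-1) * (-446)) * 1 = 40140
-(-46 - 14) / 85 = 12 / 17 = 0.71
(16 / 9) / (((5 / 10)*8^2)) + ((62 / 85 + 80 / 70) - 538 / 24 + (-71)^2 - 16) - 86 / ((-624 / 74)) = 349099028 / 69615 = 5014.71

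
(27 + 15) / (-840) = -1 / 20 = -0.05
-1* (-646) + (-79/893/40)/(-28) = 646.00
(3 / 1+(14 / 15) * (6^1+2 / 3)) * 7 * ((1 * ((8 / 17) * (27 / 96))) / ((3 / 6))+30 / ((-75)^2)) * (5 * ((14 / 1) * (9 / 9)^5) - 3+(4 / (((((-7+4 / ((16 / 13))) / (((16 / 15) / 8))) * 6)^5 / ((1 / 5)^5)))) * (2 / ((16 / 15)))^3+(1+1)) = 17908423435377669543811 / 14888392272949218750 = 1202.84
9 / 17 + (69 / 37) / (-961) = 318840 / 604469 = 0.53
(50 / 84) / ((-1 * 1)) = -25 / 42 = -0.60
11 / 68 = 0.16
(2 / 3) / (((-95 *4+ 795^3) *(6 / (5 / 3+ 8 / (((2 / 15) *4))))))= 10 / 2713281273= 0.00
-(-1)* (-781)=-781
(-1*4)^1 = -4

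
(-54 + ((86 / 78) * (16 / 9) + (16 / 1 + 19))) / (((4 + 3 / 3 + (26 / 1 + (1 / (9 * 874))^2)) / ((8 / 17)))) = -109649816544 / 423898472777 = -0.26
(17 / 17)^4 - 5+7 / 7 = -3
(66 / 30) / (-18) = -11 / 90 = -0.12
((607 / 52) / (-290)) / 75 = -607 / 1131000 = -0.00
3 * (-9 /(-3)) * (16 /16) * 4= 36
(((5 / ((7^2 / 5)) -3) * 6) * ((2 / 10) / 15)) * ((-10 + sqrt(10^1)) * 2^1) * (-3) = -2928 / 245 + 1464 * sqrt(10) / 1225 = -8.17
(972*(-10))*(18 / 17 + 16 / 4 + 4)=-1496880 / 17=-88051.76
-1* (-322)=322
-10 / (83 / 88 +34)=-176 / 615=-0.29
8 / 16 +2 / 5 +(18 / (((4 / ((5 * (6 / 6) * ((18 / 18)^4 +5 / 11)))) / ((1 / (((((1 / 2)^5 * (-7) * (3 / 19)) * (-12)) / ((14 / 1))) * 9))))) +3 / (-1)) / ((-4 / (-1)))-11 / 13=772481 / 25740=30.01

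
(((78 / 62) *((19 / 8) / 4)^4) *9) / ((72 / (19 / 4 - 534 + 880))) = 7130774157 / 1040187392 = 6.86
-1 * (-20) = 20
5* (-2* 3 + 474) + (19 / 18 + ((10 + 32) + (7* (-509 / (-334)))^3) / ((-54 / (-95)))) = 9155982801493 / 2012024016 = 4550.63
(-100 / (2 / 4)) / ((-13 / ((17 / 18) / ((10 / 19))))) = 3230 / 117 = 27.61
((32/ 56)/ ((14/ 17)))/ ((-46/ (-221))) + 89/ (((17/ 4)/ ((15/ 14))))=493739/ 19159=25.77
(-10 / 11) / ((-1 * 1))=10 / 11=0.91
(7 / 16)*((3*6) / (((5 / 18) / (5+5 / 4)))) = 2835 / 16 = 177.19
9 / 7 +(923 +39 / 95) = 614923 / 665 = 924.70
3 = 3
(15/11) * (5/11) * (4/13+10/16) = 7275/12584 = 0.58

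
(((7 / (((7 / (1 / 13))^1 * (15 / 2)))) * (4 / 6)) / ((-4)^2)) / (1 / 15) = 1 / 156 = 0.01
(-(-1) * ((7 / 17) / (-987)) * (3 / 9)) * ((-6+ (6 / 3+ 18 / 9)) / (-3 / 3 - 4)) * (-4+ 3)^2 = -2 / 35955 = -0.00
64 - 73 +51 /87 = -244 /29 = -8.41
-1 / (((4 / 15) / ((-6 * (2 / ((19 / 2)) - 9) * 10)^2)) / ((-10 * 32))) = 120480480000 / 361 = 333740941.83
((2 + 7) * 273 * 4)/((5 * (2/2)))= 9828/5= 1965.60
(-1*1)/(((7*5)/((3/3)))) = -1/35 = -0.03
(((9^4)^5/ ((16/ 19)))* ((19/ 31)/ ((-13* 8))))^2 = 19262594458106975072475280037306077726659921/ 2660909056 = 7239102897813195714297753000000000.00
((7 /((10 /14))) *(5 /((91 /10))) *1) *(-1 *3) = -210 /13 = -16.15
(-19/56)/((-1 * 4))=19/224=0.08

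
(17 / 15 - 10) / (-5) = 1.77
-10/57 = -0.18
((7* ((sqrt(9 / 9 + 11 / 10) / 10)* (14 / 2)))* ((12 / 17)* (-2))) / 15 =-98* sqrt(210) / 2125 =-0.67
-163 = -163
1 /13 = 0.08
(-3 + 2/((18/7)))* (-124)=2480/9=275.56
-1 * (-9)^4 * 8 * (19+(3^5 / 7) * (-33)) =413920368 / 7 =59131481.14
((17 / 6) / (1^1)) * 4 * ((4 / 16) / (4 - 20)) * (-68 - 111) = 3043 / 96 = 31.70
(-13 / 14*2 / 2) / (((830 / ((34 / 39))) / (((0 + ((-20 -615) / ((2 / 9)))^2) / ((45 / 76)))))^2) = -244265672258001 / 1253798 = -194820594.91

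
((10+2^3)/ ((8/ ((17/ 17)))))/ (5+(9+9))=9/ 92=0.10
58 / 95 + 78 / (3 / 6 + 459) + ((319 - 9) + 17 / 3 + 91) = 106716466 / 261915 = 407.45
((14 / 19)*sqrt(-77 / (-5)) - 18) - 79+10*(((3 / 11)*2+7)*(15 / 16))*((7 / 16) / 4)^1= -502729 / 5632+14*sqrt(385) / 95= -86.37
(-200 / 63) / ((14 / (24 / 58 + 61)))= -178100 / 12789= -13.93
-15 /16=-0.94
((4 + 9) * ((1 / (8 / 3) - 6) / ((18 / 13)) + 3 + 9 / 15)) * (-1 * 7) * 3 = 10101 / 80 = 126.26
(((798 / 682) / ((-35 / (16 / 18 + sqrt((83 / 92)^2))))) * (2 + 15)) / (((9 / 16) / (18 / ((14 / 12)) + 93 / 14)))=-98675854 / 2470545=-39.94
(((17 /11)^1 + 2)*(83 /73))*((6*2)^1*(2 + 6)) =310752 /803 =386.99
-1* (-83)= 83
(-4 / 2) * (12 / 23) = -24 / 23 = -1.04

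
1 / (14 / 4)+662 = 4636 / 7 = 662.29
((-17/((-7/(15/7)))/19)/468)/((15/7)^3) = 119/2000700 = 0.00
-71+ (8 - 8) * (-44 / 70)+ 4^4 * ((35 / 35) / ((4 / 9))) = 505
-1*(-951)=951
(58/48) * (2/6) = 29/72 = 0.40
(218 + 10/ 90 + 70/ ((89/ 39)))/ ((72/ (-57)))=-3786263/ 19224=-196.96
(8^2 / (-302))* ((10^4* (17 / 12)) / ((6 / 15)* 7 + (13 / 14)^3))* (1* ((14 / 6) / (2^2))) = -32653600000 / 67135959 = -486.38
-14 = -14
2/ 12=1/ 6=0.17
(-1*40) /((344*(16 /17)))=-85 /688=-0.12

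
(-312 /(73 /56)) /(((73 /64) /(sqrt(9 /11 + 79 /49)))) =-159744 * sqrt(14410) /58619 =-327.13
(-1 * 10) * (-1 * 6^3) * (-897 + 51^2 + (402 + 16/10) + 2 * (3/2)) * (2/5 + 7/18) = 17982312/5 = 3596462.40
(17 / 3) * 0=0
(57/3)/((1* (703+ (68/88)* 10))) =209/7818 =0.03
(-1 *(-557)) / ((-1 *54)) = -557 / 54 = -10.31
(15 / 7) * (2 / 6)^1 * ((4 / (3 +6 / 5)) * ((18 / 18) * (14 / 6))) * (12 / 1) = 400 / 21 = 19.05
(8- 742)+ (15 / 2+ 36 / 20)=-7247 / 10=-724.70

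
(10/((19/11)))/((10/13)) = 143/19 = 7.53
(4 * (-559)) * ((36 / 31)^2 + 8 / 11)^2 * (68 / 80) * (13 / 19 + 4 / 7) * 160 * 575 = -14061336862828902400 / 14862223453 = -946112599.32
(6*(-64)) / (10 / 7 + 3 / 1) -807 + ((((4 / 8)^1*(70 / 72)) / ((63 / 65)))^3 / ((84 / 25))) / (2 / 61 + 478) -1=-3697137558006259981 / 4132220736946176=-894.71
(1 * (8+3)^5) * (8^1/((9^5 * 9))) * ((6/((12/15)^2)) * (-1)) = -4026275/177147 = -22.73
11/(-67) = -11/67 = -0.16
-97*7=-679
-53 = -53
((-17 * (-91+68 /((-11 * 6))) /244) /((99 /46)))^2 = 1410077876089 /158861233476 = 8.88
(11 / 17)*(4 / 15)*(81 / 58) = 0.24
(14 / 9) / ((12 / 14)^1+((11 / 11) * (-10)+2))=-49 / 225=-0.22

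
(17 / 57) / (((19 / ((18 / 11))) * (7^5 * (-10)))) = -51 / 333702985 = -0.00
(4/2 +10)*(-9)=-108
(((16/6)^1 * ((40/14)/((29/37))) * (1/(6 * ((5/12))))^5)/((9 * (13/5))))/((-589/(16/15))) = -606208/78690031875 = -0.00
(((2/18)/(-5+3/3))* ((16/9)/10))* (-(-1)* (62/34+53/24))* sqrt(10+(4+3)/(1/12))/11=-329* sqrt(94)/181764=-0.02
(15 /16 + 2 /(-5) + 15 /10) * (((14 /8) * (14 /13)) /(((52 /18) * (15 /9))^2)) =5822523 /35152000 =0.17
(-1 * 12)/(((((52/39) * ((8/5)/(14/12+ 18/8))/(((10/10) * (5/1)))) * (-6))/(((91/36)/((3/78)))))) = 1212575/1152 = 1052.58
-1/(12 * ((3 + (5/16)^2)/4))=-256/2379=-0.11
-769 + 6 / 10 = -768.40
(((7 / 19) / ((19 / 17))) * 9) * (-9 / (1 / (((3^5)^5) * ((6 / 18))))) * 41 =-111615870387754719 / 361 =-309185236531176.51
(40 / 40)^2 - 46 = -45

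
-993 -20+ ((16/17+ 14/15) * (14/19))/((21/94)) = -14634091/14535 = -1006.82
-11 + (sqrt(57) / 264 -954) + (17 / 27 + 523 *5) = sqrt(57) / 264 + 44567 / 27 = 1650.66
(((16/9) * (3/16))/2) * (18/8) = 3/8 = 0.38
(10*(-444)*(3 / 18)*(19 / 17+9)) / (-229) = 127280 / 3893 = 32.69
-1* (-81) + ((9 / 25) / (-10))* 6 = 10098 / 125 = 80.78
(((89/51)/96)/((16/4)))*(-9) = -0.04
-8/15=-0.53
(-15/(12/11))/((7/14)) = -27.50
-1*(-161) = 161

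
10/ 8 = 5/ 4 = 1.25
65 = 65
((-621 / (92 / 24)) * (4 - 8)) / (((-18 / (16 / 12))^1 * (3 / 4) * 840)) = -8 / 105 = -0.08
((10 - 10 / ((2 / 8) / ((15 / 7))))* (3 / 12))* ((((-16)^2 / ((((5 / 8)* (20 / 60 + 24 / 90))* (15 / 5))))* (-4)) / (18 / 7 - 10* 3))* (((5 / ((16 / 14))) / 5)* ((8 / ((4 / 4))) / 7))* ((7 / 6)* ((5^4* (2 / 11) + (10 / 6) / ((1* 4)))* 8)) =-1787329600 / 2673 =-668660.53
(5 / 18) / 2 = 5 / 36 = 0.14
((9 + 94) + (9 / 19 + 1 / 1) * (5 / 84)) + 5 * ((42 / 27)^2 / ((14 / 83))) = 269042 / 1539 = 174.82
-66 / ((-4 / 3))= 99 / 2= 49.50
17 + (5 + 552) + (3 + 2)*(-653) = -2691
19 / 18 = 1.06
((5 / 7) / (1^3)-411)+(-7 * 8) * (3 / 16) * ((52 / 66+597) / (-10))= 334783 / 1540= 217.39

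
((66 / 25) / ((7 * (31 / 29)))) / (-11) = -174 / 5425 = -0.03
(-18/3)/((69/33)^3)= -7986/12167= -0.66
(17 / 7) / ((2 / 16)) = 136 / 7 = 19.43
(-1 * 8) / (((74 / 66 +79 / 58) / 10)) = -153120 / 4753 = -32.22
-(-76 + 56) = 20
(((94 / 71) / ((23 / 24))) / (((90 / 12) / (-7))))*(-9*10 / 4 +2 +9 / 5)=984368 / 40825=24.11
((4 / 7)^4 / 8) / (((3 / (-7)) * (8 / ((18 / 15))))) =-8 / 1715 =-0.00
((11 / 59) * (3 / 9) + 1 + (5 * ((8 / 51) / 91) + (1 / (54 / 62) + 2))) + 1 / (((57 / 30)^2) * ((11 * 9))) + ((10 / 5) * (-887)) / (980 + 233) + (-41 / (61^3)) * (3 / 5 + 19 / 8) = 297316057655818912013 / 107774563799489506920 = 2.76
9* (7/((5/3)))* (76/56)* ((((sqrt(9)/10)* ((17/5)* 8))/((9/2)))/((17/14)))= 9576/125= 76.61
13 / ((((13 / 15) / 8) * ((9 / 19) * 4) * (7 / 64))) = 12160 / 21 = 579.05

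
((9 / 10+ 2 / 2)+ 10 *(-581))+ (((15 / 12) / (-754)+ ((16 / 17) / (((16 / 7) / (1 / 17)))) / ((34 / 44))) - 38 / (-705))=-12134588372917 / 2089282728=-5808.02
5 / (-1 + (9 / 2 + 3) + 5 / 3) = 30 / 49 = 0.61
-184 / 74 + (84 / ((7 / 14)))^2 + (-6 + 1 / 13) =13571699 / 481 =28215.59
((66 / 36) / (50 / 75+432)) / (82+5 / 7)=0.00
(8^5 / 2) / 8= 2048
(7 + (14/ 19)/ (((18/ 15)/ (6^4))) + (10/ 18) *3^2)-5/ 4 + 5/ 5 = 61373/ 76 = 807.54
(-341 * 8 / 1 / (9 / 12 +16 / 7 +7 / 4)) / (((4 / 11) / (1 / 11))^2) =-2387 / 67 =-35.63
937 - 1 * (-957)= 1894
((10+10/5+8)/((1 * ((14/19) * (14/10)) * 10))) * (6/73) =570/3577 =0.16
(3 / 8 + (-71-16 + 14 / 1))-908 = -7845 / 8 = -980.62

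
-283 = -283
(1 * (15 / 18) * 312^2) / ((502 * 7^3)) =40560 / 86093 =0.47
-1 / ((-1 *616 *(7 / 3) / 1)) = 3 / 4312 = 0.00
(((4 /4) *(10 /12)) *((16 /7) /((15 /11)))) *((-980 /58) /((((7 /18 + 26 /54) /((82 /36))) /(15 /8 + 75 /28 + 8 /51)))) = -60673030 /208539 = -290.94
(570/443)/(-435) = -38/12847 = -0.00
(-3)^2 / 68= 9 / 68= 0.13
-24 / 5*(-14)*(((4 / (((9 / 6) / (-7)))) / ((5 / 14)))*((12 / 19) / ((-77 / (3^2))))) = 259.28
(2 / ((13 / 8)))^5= 1048576 / 371293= 2.82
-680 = -680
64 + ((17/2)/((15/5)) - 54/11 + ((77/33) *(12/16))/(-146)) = 1193173/19272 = 61.91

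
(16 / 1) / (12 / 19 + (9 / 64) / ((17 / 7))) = 330752 / 14253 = 23.21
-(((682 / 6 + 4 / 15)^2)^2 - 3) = -8530377351886 / 50625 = -168501281.02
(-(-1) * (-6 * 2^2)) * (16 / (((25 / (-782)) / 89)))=26725632 / 25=1069025.28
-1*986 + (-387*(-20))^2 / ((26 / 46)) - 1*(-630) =1377870172 / 13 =105990013.23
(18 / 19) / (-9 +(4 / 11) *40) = 198 / 1159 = 0.17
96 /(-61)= -96 /61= -1.57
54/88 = 27/44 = 0.61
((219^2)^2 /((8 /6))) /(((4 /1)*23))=6900772563 /368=18752099.36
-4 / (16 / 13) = -13 / 4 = -3.25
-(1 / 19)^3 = -0.00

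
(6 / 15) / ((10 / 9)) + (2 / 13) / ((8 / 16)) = 0.67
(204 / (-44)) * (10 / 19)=-510 / 209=-2.44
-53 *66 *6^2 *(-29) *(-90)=-328672080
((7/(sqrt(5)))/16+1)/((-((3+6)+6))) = -0.08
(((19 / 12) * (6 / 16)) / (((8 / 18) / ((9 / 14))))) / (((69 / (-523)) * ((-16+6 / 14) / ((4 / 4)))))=0.42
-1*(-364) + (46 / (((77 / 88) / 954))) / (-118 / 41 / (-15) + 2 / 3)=4526138 / 77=58781.01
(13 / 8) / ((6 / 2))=0.54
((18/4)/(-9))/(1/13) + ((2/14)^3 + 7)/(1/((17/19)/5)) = -341937/65170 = -5.25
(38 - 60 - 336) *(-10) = 3580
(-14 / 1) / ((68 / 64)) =-224 / 17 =-13.18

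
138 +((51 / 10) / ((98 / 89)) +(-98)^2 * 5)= 47199379 / 980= 48162.63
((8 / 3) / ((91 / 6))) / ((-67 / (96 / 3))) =-512 / 6097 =-0.08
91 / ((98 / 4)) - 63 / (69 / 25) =-3077 / 161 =-19.11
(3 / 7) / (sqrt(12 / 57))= 3 *sqrt(19) / 14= 0.93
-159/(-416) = 159/416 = 0.38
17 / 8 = 2.12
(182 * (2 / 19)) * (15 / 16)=1365 / 76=17.96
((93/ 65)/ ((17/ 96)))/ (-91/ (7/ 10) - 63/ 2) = -17856/ 356915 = -0.05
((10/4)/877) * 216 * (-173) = -93420/877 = -106.52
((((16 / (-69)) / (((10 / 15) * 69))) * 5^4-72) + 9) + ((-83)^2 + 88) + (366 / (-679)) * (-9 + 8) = 7447525564 / 1077573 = 6911.39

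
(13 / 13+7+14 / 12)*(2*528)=9680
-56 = -56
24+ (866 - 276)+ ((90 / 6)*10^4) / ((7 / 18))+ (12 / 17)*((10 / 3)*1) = 386330.64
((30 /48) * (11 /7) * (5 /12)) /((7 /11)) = 3025 /4704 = 0.64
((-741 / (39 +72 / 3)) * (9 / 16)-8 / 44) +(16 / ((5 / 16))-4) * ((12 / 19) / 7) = -297193 / 117040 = -2.54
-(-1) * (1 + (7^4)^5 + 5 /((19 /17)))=1516053059654628123 /19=79792266297612006.47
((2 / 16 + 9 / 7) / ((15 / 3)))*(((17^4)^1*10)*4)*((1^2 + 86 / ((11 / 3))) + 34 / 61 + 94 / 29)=3627542453179 / 136213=26631396.81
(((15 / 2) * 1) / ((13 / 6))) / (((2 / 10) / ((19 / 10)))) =855 / 26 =32.88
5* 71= 355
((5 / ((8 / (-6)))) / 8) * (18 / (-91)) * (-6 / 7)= -405 / 5096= -0.08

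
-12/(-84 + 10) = 6/37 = 0.16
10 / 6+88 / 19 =359 / 57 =6.30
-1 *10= -10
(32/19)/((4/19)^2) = 38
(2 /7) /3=2 /21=0.10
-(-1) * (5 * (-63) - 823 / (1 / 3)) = -2784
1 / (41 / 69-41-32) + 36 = 35.99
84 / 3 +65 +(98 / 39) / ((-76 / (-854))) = 89836 / 741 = 121.24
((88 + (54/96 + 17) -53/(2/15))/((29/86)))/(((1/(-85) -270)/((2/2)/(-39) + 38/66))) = 5690835/3226366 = 1.76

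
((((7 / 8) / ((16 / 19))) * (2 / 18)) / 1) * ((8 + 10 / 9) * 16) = 5453 / 324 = 16.83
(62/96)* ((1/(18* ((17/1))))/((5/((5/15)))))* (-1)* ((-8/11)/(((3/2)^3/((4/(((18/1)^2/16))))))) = 992/165632445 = 0.00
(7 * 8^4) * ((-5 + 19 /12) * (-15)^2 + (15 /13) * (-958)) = -698557440 /13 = -53735187.69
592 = 592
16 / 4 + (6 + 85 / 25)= 67 / 5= 13.40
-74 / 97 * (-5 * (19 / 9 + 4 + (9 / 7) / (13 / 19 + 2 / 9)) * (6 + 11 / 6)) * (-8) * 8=-84362368 / 5859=-14398.77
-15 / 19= -0.79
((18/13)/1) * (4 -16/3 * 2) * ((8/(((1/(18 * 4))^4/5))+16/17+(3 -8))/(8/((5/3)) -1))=-10964533206600/4199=-2611224864.63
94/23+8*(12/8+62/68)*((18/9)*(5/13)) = 96214/5083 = 18.93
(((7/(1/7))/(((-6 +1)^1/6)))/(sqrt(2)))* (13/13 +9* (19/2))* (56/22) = -356034* sqrt(2)/55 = -9154.69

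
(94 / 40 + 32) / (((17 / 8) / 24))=32976 / 85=387.95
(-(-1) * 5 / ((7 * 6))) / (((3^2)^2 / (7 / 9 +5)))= 130 / 15309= 0.01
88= 88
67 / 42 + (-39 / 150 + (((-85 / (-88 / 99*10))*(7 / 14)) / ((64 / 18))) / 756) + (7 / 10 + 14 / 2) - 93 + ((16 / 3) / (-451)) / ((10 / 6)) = -81436734829 / 969830400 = -83.97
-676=-676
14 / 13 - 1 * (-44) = 586 / 13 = 45.08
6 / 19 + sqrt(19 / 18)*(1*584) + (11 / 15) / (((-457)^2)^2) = 3925611432299 / 12431102868285 + 292*sqrt(38) / 3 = 600.32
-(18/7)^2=-324/49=-6.61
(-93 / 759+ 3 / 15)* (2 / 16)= 49 / 5060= 0.01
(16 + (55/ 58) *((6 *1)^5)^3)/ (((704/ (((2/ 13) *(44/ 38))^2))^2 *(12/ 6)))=97783783514549/ 215881688698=452.95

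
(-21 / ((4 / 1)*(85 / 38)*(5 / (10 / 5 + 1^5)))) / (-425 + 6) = 1197 / 356150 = 0.00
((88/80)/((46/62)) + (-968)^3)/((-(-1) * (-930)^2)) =-208619023019/198927000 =-1048.72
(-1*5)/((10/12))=-6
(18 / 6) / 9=1 / 3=0.33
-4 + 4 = 0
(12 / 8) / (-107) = -0.01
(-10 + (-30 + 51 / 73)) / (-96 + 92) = 2869 / 292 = 9.83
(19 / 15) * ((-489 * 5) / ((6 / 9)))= -9291 / 2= -4645.50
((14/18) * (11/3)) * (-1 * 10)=-770/27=-28.52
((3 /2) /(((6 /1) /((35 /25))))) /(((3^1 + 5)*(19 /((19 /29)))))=7 /4640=0.00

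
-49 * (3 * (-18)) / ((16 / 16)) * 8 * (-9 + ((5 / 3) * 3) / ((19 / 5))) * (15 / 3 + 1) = -18543168 / 19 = -975956.21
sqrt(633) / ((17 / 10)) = 10 * sqrt(633) / 17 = 14.80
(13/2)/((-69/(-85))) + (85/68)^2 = 10565/1104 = 9.57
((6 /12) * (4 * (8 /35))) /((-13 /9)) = -144 /455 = -0.32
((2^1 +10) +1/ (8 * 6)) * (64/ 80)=9.62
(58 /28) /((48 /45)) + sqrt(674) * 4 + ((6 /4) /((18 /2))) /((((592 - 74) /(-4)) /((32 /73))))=3523781 /1815072 + 4 * sqrt(674)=105.79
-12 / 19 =-0.63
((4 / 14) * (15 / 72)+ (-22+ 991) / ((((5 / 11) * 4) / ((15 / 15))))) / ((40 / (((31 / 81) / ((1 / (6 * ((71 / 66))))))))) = 61590583 / 1871100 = 32.92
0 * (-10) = 0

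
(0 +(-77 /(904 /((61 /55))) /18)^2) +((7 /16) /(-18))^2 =16371341 /26477798400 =0.00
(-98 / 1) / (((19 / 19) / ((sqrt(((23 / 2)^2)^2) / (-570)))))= 25921 / 1140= 22.74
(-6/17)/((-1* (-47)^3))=-6/1764991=-0.00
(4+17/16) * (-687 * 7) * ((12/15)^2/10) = -389529/250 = -1558.12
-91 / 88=-1.03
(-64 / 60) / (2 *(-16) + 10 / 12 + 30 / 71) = 2272 / 65485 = 0.03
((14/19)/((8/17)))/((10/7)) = 833/760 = 1.10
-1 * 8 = -8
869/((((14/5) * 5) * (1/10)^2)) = 6207.14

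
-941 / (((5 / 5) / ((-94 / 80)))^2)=-2078669 / 1600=-1299.17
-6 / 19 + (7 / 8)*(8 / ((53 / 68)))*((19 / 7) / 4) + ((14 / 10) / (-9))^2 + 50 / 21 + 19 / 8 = 10.56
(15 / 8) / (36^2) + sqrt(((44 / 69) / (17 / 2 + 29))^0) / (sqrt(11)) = 5 / 3456 + sqrt(11) / 11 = 0.30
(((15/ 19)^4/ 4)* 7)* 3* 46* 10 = 122259375/ 130321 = 938.14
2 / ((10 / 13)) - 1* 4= -7 / 5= -1.40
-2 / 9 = -0.22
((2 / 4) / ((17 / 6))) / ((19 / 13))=39 / 323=0.12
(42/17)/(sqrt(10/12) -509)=-128268/26426177 -42 * sqrt(30)/26426177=-0.00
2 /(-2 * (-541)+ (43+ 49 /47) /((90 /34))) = 0.00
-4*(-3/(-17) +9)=-624/17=-36.71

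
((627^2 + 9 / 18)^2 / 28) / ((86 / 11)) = 6800235365891 / 9632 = 706004502.27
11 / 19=0.58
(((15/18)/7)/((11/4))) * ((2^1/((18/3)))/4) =5/1386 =0.00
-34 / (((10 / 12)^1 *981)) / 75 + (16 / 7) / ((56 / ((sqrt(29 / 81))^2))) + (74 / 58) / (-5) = -378126827 / 1568251125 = -0.24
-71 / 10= -7.10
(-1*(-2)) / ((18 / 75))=25 / 3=8.33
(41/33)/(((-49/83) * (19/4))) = -13612/30723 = -0.44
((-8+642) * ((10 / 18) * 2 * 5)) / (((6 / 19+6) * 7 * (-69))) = -30115 / 26082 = -1.15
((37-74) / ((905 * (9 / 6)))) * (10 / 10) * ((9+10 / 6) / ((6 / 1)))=-0.05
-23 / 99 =-0.23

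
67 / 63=1.06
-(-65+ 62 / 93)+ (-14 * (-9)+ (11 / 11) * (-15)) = 526 / 3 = 175.33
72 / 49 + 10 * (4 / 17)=3184 / 833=3.82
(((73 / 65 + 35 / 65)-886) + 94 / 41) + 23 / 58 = -136276521 / 154570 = -881.65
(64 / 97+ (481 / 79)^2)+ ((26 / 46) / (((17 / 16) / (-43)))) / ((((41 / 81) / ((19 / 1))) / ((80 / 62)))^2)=-20504512876578658729 / 382378773066487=-53623.56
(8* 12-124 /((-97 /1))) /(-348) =-2359 /8439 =-0.28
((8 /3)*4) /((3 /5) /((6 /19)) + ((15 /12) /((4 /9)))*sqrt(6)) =-194560 /420969 + 96000*sqrt(6) /140323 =1.21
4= 4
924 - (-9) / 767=708717 / 767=924.01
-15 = -15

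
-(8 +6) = -14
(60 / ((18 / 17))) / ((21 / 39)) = 2210 / 21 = 105.24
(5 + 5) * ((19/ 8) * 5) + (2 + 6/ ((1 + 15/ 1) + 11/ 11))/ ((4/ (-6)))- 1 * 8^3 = -26981/ 68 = -396.78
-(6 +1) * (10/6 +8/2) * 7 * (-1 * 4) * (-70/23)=-233240/69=-3380.29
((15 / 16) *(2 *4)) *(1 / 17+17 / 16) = 4575 / 544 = 8.41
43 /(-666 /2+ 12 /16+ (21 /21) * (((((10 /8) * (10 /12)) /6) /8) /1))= -49536 /382727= -0.13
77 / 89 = 0.87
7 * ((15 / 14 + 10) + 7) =253 / 2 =126.50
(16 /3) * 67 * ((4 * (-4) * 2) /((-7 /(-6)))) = -68608 /7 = -9801.14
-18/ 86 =-9/ 43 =-0.21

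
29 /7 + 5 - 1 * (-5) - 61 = -328 /7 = -46.86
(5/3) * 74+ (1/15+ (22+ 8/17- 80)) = 5599/85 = 65.87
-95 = -95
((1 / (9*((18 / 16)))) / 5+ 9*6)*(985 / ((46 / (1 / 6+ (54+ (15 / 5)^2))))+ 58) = 4258804297 / 55890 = 76199.75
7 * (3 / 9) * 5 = 35 / 3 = 11.67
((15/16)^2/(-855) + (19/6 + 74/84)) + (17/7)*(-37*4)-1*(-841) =485.62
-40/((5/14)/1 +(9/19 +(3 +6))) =-2128/523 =-4.07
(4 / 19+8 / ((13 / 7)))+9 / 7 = 5.80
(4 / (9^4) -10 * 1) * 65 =-4264390 / 6561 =-649.96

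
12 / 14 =6 / 7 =0.86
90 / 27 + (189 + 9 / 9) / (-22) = -175 / 33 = -5.30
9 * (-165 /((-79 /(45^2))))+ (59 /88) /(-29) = 38064.85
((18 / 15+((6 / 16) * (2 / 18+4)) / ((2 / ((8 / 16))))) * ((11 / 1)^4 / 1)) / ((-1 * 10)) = -11141801 / 4800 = -2321.21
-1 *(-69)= 69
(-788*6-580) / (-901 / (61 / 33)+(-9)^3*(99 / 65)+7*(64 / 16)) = 5261555 / 1556014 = 3.38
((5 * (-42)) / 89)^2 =44100 / 7921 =5.57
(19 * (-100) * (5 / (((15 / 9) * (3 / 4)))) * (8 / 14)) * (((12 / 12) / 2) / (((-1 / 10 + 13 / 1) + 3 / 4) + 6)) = -304000 / 2751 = -110.51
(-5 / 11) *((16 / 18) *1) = -40 / 99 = -0.40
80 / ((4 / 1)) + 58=78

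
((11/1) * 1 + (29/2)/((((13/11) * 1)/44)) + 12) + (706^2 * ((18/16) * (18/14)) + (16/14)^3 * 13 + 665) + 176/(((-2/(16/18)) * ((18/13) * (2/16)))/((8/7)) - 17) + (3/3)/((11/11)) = 185840395670393/257328890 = 722190.17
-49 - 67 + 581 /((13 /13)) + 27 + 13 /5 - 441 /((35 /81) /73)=-370046 /5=-74009.20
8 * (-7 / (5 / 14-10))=784 / 135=5.81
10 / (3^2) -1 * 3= -17 / 9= -1.89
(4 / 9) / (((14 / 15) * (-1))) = -10 / 21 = -0.48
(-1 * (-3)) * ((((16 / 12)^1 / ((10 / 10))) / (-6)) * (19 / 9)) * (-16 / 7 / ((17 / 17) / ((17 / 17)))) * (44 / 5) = 26752 / 945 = 28.31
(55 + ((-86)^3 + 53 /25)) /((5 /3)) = -47699916 /125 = -381599.33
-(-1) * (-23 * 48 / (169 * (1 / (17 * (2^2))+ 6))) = -75072 / 69121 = -1.09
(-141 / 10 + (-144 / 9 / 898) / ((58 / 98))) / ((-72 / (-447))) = -274142269 / 3125040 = -87.72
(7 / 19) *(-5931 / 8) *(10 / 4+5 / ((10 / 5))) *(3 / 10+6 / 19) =-4857489 / 5776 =-840.98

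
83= 83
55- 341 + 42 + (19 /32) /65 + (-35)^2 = 2040499 /2080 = 981.01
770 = 770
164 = 164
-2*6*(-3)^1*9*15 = 4860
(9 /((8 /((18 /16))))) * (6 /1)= 7.59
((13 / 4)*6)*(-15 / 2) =-146.25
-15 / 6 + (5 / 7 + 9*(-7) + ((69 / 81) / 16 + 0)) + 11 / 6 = -190207 / 3024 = -62.90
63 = 63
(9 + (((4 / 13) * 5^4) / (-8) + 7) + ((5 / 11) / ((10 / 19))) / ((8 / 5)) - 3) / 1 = -24021 / 2288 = -10.50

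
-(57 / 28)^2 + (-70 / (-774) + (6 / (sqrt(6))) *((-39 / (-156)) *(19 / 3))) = -0.18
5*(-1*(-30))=150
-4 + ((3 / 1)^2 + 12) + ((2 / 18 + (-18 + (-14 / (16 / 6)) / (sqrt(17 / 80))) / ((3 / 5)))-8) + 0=-188 / 9-35* sqrt(85) / 17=-39.87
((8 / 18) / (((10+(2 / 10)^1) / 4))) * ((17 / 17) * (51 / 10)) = 8 / 9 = 0.89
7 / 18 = 0.39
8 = 8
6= 6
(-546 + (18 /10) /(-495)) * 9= -1351359 /275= -4914.03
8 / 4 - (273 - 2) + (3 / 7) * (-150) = -2333 / 7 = -333.29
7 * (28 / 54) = 98 / 27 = 3.63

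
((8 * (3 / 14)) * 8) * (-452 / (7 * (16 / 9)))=-24408 / 49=-498.12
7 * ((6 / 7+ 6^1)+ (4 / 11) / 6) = 1598 / 33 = 48.42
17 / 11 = 1.55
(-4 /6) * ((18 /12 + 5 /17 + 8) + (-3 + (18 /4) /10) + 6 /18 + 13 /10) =-1811 /306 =-5.92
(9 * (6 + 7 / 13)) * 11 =8415 / 13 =647.31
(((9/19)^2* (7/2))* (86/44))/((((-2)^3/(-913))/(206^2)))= 21468616407/2888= 7433731.44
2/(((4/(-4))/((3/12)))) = -1/2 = -0.50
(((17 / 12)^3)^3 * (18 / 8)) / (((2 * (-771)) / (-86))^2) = 219268983642953 / 1363193329876992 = 0.16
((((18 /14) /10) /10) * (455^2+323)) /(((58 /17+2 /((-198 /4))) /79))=62028828081 /992950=62469.24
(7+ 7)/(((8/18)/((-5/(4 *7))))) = -5.62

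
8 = 8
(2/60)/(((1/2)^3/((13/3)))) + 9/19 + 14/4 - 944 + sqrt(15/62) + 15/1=-1579819/1710 + sqrt(930)/62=-923.38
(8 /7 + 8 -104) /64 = -83 /56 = -1.48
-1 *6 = -6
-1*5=-5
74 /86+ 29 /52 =1.42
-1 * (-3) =3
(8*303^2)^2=539449118784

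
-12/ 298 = -6/ 149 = -0.04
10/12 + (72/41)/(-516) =8779/10578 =0.83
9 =9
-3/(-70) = 3/70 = 0.04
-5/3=-1.67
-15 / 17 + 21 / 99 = -376 / 561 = -0.67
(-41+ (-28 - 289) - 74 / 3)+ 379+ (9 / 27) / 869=-3186 / 869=-3.67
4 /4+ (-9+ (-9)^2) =73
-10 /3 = -3.33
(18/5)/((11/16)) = 288/55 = 5.24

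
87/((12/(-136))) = -986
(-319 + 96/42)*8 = -17736/7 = -2533.71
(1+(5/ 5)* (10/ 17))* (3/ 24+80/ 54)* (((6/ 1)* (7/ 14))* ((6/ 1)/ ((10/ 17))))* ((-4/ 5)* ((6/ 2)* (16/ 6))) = -12492/ 25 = -499.68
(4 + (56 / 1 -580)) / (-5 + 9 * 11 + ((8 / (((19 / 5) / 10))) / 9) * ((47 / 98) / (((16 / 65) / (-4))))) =-1089270 / 158719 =-6.86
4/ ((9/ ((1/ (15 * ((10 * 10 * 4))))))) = 1/ 13500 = 0.00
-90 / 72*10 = -25 / 2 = -12.50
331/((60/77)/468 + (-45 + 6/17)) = -16897881/2279192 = -7.41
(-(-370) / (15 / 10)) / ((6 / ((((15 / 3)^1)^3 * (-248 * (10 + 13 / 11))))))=-470270000 / 33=-14250606.06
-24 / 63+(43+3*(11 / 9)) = 324 / 7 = 46.29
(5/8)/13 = 5/104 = 0.05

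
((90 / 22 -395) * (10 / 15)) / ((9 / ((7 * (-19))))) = 1143800 / 297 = 3851.18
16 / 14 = 8 / 7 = 1.14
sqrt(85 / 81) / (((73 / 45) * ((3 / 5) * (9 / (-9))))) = -25 * sqrt(85) / 219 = -1.05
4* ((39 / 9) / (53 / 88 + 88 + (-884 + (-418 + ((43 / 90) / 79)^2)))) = -0.01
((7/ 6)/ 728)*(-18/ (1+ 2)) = -1/ 104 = -0.01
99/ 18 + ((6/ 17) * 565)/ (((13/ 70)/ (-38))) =-18032369/ 442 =-40797.21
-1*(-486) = 486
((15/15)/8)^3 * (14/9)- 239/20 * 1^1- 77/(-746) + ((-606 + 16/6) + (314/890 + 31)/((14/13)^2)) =-11021241925193/18739042560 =-588.14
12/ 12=1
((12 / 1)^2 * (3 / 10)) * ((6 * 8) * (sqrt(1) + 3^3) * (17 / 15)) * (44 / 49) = 10340352 / 175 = 59087.73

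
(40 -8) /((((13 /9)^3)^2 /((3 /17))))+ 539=44279069203 /82055753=539.62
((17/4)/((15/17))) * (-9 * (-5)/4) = 867/16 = 54.19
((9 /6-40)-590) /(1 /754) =-473889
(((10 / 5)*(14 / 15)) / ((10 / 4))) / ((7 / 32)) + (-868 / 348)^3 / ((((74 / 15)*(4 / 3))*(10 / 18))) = -451019561 / 541435800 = -0.83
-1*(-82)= 82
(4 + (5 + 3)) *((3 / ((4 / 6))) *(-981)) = -52974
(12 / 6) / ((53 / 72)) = 144 / 53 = 2.72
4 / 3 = 1.33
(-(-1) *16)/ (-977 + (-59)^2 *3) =8/ 4733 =0.00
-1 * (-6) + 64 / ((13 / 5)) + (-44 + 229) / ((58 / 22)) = 37997 / 377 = 100.79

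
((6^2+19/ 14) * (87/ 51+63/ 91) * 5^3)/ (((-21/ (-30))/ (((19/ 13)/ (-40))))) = -329163125/ 563108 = -584.55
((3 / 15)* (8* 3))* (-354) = -8496 / 5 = -1699.20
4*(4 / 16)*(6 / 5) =6 / 5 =1.20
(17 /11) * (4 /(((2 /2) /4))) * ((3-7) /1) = -1088 /11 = -98.91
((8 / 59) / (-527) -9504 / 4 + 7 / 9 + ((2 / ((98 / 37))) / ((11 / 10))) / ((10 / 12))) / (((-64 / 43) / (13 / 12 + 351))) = 65064294042793825 / 115839085824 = 561678.24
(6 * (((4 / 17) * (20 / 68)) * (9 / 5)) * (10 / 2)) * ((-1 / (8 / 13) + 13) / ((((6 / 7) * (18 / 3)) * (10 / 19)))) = 36309 / 2312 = 15.70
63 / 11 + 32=415 / 11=37.73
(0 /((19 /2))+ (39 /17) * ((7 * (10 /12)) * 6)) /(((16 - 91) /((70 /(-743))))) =1274 /12631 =0.10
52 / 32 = 13 / 8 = 1.62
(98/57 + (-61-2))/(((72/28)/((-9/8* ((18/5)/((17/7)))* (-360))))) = -4621239/323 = -14307.24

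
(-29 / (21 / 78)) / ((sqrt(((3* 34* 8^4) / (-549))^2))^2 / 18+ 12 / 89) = -10112907753 / 3020700067994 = -0.00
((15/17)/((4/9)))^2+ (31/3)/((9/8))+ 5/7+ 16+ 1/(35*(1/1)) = 130519873/4369680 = 29.87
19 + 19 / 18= 361 / 18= 20.06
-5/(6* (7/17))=-85/42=-2.02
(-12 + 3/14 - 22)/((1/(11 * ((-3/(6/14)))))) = 5203/2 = 2601.50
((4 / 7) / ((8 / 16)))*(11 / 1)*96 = 8448 / 7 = 1206.86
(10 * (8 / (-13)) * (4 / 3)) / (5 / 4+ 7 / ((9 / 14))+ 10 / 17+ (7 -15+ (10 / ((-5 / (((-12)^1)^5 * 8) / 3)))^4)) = -13056 / 32382818117129090863393836060821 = -0.00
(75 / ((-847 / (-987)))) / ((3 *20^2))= 141 / 1936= 0.07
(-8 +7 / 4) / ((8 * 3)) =-0.26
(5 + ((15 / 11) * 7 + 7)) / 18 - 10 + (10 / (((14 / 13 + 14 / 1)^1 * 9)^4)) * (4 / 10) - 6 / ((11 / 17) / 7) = -1962754248125989 / 26627292990144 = -73.71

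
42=42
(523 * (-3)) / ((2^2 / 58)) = -45501 / 2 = -22750.50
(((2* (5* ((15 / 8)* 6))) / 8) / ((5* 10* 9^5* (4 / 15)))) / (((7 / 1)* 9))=5 / 17635968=0.00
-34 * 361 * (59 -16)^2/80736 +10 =-10943633/40368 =-271.10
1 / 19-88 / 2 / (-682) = 69 / 589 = 0.12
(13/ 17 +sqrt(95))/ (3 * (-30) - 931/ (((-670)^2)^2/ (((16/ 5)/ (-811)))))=-51070497284375 * sqrt(95)/ 4596344755592819 - 663916464696875/ 78137860845077923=-0.12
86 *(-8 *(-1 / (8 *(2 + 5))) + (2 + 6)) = 4902 / 7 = 700.29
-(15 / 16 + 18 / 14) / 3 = -83 / 112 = -0.74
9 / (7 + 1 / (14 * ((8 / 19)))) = 1008 / 803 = 1.26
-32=-32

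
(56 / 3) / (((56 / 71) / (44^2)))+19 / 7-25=961724 / 21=45796.38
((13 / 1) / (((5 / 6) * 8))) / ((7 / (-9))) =-351 / 140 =-2.51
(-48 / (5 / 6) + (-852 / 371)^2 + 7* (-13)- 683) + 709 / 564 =-320248574167 / 388147620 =-825.07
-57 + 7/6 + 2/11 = -3673/66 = -55.65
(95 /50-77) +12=-631 /10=-63.10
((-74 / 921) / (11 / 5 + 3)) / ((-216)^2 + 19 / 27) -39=-196075872084 / 5027586421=-39.00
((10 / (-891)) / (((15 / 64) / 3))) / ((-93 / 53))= 6784 / 82863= 0.08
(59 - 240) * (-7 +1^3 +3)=543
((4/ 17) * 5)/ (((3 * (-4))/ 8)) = -40/ 51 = -0.78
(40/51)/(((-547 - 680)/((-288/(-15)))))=-256/20859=-0.01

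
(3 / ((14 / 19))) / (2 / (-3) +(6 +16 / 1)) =171 / 896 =0.19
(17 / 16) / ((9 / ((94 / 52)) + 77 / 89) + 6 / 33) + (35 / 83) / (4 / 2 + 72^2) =168426454479 / 954749362544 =0.18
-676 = -676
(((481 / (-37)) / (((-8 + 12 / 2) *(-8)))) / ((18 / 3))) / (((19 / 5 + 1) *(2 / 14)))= -455 / 2304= -0.20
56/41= 1.37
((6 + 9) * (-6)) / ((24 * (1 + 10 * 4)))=-15 / 164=-0.09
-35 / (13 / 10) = -350 / 13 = -26.92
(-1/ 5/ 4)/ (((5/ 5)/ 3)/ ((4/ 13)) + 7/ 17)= -51/ 1525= -0.03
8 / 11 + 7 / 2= 93 / 22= 4.23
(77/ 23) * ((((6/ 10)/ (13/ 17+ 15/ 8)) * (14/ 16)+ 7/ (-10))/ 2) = -138523/ 165140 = -0.84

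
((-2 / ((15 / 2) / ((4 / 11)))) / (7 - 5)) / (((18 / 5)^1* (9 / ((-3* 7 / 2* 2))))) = 28 / 891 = 0.03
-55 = -55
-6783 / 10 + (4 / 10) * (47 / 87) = -589933 / 870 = -678.08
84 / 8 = 10.50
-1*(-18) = 18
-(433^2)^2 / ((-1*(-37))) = -35152125121 / 37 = -950057435.70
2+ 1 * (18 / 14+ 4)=51 / 7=7.29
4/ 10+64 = 322/ 5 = 64.40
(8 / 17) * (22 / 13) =176 / 221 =0.80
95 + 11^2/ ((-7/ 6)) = -61/ 7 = -8.71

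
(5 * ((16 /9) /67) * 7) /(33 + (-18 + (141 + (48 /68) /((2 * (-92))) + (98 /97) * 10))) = 6068320 /1085339097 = 0.01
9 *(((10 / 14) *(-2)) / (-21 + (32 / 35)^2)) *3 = 47250 / 24701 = 1.91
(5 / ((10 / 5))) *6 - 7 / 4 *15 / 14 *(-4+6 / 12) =345 / 16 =21.56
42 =42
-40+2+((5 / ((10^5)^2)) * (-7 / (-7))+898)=1720000000001 / 2000000000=860.00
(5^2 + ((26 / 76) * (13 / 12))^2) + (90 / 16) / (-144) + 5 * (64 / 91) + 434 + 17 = 18150710399 / 37844352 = 479.61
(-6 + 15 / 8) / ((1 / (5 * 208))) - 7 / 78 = -334627 / 78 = -4290.09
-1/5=-0.20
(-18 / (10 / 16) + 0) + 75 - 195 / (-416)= 7467 / 160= 46.67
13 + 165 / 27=172 / 9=19.11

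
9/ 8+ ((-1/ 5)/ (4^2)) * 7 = 83/ 80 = 1.04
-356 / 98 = -178 / 49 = -3.63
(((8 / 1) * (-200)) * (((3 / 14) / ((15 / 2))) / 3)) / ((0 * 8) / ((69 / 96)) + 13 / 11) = -3520 / 273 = -12.89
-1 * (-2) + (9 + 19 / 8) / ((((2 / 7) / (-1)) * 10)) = -317 / 160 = -1.98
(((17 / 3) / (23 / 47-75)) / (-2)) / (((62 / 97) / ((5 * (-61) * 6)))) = -1390495 / 12772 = -108.87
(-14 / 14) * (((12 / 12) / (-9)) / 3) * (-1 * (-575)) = 575 / 27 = 21.30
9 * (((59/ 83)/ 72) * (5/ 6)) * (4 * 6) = 295/ 166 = 1.78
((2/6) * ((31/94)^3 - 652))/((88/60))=-2707554885/18272848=-148.17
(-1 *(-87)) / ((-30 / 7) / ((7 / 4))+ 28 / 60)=-63945 / 1457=-43.89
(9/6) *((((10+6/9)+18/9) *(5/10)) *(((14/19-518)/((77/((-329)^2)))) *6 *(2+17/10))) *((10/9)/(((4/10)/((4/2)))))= -9371505780/11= -851955070.91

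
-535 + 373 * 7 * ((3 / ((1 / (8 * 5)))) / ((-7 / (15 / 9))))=-75135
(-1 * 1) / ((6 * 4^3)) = -1 / 384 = -0.00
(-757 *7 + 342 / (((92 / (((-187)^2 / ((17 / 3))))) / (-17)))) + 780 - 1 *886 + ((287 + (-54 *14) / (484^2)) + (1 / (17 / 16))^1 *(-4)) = -395102.14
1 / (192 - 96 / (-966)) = 0.01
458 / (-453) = -458 / 453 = -1.01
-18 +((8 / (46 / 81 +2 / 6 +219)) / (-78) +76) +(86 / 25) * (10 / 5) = 93895283 / 1447225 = 64.88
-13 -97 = -110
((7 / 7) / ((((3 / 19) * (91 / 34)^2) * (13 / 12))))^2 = 7718676736 / 11589168409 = 0.67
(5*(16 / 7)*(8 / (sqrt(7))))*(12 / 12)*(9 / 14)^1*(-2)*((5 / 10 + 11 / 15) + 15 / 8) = -17904*sqrt(7) / 343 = -138.10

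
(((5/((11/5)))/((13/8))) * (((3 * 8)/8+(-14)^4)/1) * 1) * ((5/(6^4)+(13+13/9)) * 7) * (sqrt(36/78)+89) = 125894260625 * sqrt(78)/301158+11204589195625/23166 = 487357226.26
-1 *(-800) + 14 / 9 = 7214 / 9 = 801.56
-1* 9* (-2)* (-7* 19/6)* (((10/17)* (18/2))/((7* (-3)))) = 1710/17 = 100.59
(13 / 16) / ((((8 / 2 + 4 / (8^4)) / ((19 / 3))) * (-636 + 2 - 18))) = -3952 / 2003433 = -0.00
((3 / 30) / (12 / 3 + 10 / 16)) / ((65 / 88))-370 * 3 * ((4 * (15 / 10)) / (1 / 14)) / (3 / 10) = -3737369648 / 12025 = -310799.97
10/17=0.59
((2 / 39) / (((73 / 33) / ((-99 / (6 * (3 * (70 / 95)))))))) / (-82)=0.00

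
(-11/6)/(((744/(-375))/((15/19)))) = 6875/9424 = 0.73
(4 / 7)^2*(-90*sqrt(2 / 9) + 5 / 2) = 40 / 49- 480*sqrt(2) / 49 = -13.04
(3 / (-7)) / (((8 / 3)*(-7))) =9 / 392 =0.02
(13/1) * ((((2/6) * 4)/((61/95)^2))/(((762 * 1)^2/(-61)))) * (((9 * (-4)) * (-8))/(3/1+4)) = -3754400/20661249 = -0.18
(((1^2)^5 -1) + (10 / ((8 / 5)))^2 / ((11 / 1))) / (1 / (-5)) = -3125 / 176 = -17.76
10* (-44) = -440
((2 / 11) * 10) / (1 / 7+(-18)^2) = 140 / 24959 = 0.01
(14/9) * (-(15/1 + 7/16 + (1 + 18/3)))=-2513/72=-34.90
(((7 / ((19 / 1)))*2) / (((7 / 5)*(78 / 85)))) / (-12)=-425 / 8892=-0.05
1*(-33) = -33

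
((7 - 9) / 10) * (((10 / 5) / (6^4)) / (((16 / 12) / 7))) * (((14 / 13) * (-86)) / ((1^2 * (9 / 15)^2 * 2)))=10535 / 50544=0.21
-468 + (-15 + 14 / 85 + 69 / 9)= -121168 / 255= -475.17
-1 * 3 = -3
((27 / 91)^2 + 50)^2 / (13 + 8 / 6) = 516124856523 / 2948723323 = 175.03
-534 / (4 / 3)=-801 / 2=-400.50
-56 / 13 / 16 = -7 / 26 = -0.27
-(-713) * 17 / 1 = 12121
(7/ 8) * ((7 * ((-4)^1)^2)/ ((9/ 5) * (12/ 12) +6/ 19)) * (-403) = -3751930/ 201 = -18666.32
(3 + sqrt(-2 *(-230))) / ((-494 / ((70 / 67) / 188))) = -35 *sqrt(115) / 1555606 - 105 / 3111212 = -0.00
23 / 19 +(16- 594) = -576.79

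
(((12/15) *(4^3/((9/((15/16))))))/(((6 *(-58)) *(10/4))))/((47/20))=-32/12267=-0.00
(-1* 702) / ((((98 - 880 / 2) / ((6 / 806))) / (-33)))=-297 / 589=-0.50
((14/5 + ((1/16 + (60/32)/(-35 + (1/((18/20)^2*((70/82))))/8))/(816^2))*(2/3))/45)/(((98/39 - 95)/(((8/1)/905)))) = -22968100857221/3862066034332512000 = -0.00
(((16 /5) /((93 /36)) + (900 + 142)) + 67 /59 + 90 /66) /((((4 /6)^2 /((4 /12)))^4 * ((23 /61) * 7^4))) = 0.37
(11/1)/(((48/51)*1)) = 187/16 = 11.69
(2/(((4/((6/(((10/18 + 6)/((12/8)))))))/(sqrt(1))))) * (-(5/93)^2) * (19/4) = -4275/453592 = -0.01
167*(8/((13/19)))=25384/13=1952.62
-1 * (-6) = 6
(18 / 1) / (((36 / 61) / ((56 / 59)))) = 1708 / 59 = 28.95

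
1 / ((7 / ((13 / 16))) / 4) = 13 / 28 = 0.46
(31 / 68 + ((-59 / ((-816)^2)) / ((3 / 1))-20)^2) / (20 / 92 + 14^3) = 36752504480157887 / 251854371137323008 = 0.15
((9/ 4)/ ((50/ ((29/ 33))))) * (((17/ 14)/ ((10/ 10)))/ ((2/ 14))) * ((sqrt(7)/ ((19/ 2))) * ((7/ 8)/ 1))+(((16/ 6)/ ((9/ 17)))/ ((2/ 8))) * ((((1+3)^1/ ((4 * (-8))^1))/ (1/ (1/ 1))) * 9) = -68/ 3+10353 * sqrt(7)/ 334400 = -22.58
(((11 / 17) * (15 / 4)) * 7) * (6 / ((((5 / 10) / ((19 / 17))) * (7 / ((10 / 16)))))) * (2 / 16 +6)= 124.58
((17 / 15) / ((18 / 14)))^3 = 1685159 / 2460375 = 0.68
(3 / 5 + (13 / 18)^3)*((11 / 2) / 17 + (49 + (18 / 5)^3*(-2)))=-1774850477 / 41310000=-42.96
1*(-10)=-10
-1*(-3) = 3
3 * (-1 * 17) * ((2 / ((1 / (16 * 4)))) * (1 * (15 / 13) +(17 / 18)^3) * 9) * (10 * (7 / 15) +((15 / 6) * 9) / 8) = -877191.78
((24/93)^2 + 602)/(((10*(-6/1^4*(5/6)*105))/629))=-60655099/840875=-72.13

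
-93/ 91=-1.02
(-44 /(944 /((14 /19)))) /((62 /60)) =-1155 /34751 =-0.03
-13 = -13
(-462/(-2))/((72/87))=2233/8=279.12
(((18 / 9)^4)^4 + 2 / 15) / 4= 491521 / 30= 16384.03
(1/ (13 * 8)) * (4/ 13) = 0.00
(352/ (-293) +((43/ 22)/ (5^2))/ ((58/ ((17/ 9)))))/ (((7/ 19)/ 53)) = -14507276017/ 84120300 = -172.46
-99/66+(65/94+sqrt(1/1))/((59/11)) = -3285/2773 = -1.18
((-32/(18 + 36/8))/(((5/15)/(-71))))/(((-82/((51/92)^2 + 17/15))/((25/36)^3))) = -8116320625/4553648928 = -1.78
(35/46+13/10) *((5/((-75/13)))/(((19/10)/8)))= -16432/2185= -7.52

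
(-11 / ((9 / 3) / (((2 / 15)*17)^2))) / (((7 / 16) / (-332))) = 67547392 / 4725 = 14295.74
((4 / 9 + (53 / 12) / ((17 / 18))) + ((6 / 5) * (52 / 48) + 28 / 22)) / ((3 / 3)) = 64742 / 8415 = 7.69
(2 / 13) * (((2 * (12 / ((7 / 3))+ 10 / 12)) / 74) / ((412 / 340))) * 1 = 21335 / 1040403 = 0.02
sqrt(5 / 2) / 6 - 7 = -7 + sqrt(10) / 12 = -6.74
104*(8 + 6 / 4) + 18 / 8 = 990.25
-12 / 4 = -3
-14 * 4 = -56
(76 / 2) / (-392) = -19 / 196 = -0.10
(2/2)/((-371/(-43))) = 43/371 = 0.12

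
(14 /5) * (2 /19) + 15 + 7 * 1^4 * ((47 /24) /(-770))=766291 /50160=15.28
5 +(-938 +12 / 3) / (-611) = 3989 / 611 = 6.53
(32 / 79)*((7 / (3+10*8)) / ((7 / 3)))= 96 / 6557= 0.01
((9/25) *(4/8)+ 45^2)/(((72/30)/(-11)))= -371283/40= -9282.08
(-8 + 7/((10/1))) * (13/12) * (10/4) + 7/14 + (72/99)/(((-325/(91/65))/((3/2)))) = -16538407/858000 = -19.28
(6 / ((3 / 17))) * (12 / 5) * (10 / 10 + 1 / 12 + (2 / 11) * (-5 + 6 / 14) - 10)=-306238 / 385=-795.42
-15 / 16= -0.94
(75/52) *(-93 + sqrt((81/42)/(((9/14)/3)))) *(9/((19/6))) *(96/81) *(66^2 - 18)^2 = -2032370352000/247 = -8228220048.58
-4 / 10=-2 / 5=-0.40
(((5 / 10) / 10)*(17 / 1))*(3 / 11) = 0.23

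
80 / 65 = 16 / 13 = 1.23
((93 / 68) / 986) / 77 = 93 / 5162696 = 0.00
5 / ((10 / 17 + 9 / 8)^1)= 2.92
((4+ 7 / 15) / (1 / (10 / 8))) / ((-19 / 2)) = -67 / 114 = -0.59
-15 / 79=-0.19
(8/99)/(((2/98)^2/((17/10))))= 329.83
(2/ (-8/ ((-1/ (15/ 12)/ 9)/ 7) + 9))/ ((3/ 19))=38/ 1917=0.02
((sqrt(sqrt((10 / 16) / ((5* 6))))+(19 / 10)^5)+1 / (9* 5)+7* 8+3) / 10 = 3^(3 / 4) / 60+75404891 / 9000000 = 8.42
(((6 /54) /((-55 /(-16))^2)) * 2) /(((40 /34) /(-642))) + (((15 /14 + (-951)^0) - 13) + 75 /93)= -401430551 /19692750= -20.38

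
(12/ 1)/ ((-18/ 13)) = -26/ 3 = -8.67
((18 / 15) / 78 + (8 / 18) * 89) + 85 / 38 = 929387 / 22230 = 41.81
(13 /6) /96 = 13 /576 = 0.02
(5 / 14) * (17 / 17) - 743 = -742.64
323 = 323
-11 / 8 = -1.38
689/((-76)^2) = 689/5776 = 0.12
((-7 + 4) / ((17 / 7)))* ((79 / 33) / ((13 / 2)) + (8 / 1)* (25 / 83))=-692398 / 201773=-3.43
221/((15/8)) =1768/15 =117.87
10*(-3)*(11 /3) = -110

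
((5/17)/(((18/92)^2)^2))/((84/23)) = 128726860/2342277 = 54.96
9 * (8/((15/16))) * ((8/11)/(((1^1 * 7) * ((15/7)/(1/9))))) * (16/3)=16384/7425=2.21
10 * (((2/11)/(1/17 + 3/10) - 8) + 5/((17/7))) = -619910/11407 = -54.34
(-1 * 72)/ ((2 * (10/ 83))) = -1494/ 5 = -298.80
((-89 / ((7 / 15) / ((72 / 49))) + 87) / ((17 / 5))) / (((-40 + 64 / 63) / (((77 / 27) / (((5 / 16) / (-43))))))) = -572.08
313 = 313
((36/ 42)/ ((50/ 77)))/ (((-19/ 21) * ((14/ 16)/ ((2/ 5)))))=-1584/ 2375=-0.67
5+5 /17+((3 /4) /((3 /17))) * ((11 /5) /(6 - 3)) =8579 /1020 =8.41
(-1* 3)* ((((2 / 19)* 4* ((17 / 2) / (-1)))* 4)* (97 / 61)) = 79152 / 1159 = 68.29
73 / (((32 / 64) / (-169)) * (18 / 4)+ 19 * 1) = 49348 / 12835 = 3.84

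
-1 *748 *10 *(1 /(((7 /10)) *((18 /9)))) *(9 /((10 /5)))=-168300 /7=-24042.86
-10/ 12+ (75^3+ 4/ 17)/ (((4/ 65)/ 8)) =5594065535/ 102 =54843779.75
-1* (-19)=19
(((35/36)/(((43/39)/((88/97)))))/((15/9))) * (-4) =-1.92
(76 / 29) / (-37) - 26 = -27974 / 1073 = -26.07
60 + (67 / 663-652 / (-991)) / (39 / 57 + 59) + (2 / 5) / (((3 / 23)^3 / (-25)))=-473259516359 / 106439346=-4446.28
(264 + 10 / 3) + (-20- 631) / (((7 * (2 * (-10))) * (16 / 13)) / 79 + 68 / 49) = 4825921 / 4436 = 1087.90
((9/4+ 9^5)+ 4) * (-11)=-2598431/4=-649607.75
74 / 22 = 37 / 11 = 3.36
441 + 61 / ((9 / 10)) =508.78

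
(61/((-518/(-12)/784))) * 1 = 40992/37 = 1107.89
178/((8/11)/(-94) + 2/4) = 184052/509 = 361.60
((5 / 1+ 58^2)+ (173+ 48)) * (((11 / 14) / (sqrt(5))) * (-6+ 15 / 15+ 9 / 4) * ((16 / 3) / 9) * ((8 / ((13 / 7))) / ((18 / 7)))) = -4865168 * sqrt(5) / 3159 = -3443.76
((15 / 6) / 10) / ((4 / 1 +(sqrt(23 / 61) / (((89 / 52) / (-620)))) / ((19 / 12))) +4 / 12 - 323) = -0.00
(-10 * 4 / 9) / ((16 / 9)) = -5 / 2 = -2.50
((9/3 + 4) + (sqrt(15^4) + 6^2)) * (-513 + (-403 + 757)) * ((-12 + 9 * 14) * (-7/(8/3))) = 12751641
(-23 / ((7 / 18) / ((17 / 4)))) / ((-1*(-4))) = -3519 / 56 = -62.84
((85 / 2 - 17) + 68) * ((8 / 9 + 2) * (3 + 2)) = 12155 / 9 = 1350.56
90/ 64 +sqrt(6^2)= 237/ 32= 7.41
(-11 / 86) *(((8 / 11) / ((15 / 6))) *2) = -16 / 215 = -0.07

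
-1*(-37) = 37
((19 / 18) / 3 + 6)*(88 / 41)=15092 / 1107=13.63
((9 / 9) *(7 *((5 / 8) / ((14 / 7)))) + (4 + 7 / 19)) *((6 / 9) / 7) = 1993 / 3192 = 0.62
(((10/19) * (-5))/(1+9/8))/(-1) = 400/323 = 1.24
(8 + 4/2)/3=10/3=3.33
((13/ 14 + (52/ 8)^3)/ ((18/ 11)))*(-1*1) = -169741/ 1008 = -168.39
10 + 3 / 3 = 11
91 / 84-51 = -599 / 12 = -49.92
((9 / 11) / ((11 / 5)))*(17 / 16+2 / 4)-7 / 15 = 0.11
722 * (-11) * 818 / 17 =-6496556 / 17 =-382150.35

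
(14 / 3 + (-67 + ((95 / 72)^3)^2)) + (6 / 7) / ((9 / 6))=-55084472814521 / 975198486528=-56.49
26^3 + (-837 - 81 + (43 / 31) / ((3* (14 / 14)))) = 1549237 / 93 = 16658.46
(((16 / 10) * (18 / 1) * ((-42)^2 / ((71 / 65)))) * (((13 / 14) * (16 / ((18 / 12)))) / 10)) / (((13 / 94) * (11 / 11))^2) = 855042048 / 355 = 2408569.15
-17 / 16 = -1.06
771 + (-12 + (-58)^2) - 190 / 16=32889 / 8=4111.12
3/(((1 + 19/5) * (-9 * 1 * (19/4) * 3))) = -5/1026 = -0.00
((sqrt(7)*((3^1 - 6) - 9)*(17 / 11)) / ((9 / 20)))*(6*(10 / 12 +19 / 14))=-125120*sqrt(7) / 231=-1433.06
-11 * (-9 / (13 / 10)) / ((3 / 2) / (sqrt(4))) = 1320 / 13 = 101.54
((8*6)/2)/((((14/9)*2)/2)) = 108/7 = 15.43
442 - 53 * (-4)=654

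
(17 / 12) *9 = 12.75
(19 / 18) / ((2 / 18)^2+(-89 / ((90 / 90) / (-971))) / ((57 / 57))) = 171 / 13999880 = 0.00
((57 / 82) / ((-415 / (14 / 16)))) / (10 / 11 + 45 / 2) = -4389 / 70101800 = -0.00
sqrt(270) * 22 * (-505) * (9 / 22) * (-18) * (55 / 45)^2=366630 * sqrt(30)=2008115.21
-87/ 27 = -29/ 9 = -3.22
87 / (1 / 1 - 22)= -29 / 7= -4.14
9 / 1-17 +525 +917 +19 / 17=24397 / 17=1435.12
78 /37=2.11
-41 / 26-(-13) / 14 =-59 / 91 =-0.65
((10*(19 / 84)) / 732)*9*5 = 475 / 3416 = 0.14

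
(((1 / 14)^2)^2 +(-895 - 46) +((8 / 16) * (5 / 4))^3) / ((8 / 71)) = -82110252885 / 9834496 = -8349.21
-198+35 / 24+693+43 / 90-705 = -74903 / 360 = -208.06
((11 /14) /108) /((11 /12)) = 1 /126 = 0.01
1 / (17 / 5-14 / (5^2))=0.35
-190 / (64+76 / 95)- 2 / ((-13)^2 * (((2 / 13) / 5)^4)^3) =-2726205527287354002025 / 165888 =-16434012871861460.76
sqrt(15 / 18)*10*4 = 20*sqrt(30) / 3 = 36.51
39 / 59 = 0.66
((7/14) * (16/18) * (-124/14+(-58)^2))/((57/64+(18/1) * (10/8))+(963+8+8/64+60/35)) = 6012416/4016799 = 1.50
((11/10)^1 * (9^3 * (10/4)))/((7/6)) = 24057/14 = 1718.36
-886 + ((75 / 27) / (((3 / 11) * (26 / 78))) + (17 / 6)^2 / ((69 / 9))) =-707441 / 828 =-854.40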